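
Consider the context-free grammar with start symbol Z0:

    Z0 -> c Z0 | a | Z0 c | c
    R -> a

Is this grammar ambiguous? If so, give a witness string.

Witness: c c

Derivation 1: Z0 ⇒ c Z0 ⇒ c c
Derivation 2: Z0 ⇒ Z0 c ⇒ c c

Two distinct leftmost derivations for the same string.

Ambiguous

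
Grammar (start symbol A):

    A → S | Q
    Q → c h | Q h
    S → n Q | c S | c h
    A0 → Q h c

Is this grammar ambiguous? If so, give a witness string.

Ambiguous

Witness: c h

Derivation 1: A ⇒ S ⇒ c h
Derivation 2: A ⇒ Q ⇒ c h

Two distinct leftmost derivations for the same string.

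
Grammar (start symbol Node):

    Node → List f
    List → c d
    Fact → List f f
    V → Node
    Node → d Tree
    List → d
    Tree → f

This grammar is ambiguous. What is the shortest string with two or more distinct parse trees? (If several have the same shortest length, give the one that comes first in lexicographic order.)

d f

length 2: d f has 2 parse trees

Two derivations of d f:
  Node ⇒ List f ⇒ d f
  Node ⇒ d Tree ⇒ d f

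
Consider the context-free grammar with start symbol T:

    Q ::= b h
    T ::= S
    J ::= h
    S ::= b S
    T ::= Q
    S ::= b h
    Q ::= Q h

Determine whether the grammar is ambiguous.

Ambiguous

Witness: b h

Derivation 1: T ⇒ S ⇒ b h
Derivation 2: T ⇒ Q ⇒ b h

Two distinct leftmost derivations for the same string.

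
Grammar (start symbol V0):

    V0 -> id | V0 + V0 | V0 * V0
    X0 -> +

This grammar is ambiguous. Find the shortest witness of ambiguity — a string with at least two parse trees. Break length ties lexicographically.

id * id * id

length 1: no string has ≥2 trees
length 3: no string has ≥2 trees
length 5: id * id * id has 2 parse trees

Two derivations of id * id * id:
  V0 ⇒ V0 * V0 ⇒ id * V0 ⇒ id * V0 * V0 ⇒ id * id * V0 ⇒ id * id * id
  V0 ⇒ V0 * V0 ⇒ V0 * V0 * V0 ⇒ id * V0 * V0 ⇒ id * id * V0 ⇒ id * id * id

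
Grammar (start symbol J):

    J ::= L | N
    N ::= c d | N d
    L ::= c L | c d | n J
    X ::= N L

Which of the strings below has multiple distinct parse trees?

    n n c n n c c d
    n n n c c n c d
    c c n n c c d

n n c n n c c d: 1 tree
n n n c c n c d: 2 trees
c c n n c c d: 1 tree

n n n c c n c d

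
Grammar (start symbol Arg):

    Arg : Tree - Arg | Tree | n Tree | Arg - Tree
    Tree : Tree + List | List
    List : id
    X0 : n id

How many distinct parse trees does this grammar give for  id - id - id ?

4

Parse trees for id - id - id:
  [Arg [Tree [List id]] - [Arg [Tree [List id]] - [Arg [Tree [List id]]]]]
  [Arg [Tree [List id]] - [Arg [Arg [Tree [List id]]] - [Tree [List id]]]]
  [Arg [Arg [Tree [List id]] - [Arg [Tree [List id]]]] - [Tree [List id]]]
  [Arg [Arg [Arg [Tree [List id]]] - [Tree [List id]]] - [Tree [List id]]]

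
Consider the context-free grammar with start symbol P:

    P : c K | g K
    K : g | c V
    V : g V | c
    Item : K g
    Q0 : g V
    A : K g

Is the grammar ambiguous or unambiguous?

Only P, K, V are reachable from P; ignoring the rest: Restricted to the reachable nonterminals, every rule has the form A → t or A → t B, and no two rules for the same A share a first terminal. The grammar encodes a DFA — one run per string.

Unambiguous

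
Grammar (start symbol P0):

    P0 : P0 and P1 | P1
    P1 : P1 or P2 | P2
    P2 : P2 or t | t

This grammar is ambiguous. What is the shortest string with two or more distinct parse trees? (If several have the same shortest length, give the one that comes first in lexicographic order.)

t or t

length 1: no string has ≥2 trees
length 3: t or t has 2 parse trees

Two derivations of t or t:
  P0 ⇒ P1 ⇒ P1 or P2 ⇒ P2 or P2 ⇒ t or P2 ⇒ t or t
  P0 ⇒ P1 ⇒ P2 ⇒ P2 or t ⇒ t or t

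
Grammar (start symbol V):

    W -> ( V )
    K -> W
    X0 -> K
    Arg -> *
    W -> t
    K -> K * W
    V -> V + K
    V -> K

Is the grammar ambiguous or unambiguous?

Only V, K, W are reachable from V; ignoring the rest: V → V + K | K  ;  K → K * W | W  — a left-associative chain with W at the bottom. Each string factors uniquely by precedence.

Unambiguous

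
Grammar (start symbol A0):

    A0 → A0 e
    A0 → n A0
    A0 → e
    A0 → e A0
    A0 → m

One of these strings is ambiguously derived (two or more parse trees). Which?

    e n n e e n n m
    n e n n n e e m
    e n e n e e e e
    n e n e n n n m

e n e n e e e e

e n n e e n n m: 1 tree
n e n n n e e m: 1 tree
e n e n e e e e: 64 trees
n e n e n n n m: 1 tree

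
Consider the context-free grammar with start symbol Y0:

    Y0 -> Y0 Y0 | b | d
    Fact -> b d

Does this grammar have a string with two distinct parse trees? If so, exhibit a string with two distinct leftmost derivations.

Ambiguous

Witness: b b b

Derivation 1: Y0 ⇒ Y0 Y0 ⇒ Y0 Y0 Y0 ⇒ b Y0 Y0 ⇒ b b Y0 ⇒ b b b
Derivation 2: Y0 ⇒ Y0 Y0 ⇒ b Y0 ⇒ b Y0 Y0 ⇒ b b Y0 ⇒ b b b

Two distinct leftmost derivations for the same string.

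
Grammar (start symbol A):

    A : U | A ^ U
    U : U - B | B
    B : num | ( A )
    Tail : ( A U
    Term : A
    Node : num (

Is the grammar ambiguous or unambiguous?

(Tail, Term, Node are unreachable from A, so their rules don't affect L(A).) The grammar is stratified — A handles '^' (left-recursive), U handles '-', B atoms. Each operator has a fixed associativity and precedence level, so every string has one parse.

Unambiguous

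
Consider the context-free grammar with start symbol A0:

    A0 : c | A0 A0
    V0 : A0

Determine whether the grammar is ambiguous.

Witness: c c c

Derivation 1: A0 ⇒ A0 A0 ⇒ c A0 ⇒ c A0 A0 ⇒ c c A0 ⇒ c c c
Derivation 2: A0 ⇒ A0 A0 ⇒ A0 A0 A0 ⇒ c A0 A0 ⇒ c c A0 ⇒ c c c

Two distinct leftmost derivations for the same string.

Ambiguous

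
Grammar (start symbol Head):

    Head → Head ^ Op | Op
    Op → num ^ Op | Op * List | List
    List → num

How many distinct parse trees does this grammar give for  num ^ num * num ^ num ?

Parse trees for num ^ num * num ^ num:
  [Head [Head [Head [Op [List num]]] ^ [Op [Op [List num]] * [List num]]] ^ [Op [List num]]]
  [Head [Head [Op num ^ [Op [Op [List num]] * [List num]]]] ^ [Op [List num]]]
  [Head [Head [Op [Op num ^ [Op [List num]]] * [List num]]] ^ [Op [List num]]]

3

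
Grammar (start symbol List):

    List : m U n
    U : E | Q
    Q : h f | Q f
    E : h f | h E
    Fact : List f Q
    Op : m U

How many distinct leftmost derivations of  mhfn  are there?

2

Parse trees for mhfn:
  [List m [U [E h f]] n]
  [List m [U [Q h f]] n]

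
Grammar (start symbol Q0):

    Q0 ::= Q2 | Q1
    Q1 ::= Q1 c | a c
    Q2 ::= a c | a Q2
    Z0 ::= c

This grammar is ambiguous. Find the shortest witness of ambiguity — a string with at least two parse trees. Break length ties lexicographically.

a c

length 2: a c has 2 parse trees

Two derivations of a c:
  Q0 ⇒ Q2 ⇒ a c
  Q0 ⇒ Q1 ⇒ a c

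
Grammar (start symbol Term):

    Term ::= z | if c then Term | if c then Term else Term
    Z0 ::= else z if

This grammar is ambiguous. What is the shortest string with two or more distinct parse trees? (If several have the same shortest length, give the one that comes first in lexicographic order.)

length 1: no string has ≥2 trees
length 4: no string has ≥2 trees
length 6: no string has ≥2 trees
length 7: no string has ≥2 trees
length 9: if c then if c then z else z has 2 parse trees

Two derivations of if c then if c then z else z:
  Term ⇒ if c then Term ⇒ if c then if c then Term else Term ⇒ if c then if c then z else Term ⇒ if c then if c then z else z
  Term ⇒ if c then Term else Term ⇒ if c then if c then Term else Term ⇒ if c then if c then z else Term ⇒ if c then if c then z else z

if c then if c then z else z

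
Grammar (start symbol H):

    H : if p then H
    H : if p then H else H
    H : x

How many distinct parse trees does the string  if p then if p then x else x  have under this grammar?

Parse trees for if p then if p then x else x:
  [H if p then [H if p then [H x] else [H x]]]
  [H if p then [H if p then [H x]] else [H x]]

2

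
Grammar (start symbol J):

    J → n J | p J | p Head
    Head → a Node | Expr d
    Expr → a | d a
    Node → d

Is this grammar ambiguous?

Witness: p a d

Derivation 1: J ⇒ p Head ⇒ p a Node ⇒ p a d
Derivation 2: J ⇒ p Head ⇒ p Expr d ⇒ p a d

Two distinct leftmost derivations for the same string.

Ambiguous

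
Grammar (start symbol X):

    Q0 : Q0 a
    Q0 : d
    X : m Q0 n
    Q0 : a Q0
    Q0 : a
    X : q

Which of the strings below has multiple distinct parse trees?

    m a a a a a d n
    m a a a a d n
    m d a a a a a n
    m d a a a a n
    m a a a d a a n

m a a a d a a n

m a a a a a d n: 1 tree
m a a a a d n: 1 tree
m d a a a a a n: 1 tree
m d a a a a n: 1 tree
m a a a d a a n: 10 trees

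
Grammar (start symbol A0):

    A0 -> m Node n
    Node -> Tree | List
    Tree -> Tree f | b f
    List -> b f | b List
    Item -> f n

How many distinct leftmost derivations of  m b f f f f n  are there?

1

Parse trees for m b f f f f n:
  [A0 m [Node [Tree [Tree [Tree [Tree b f] f] f] f]] n]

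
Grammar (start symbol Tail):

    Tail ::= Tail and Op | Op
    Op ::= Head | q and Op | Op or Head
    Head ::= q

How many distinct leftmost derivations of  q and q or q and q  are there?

Parse trees for q and q or q and q:
  [Tail [Tail [Tail [Op [Head q]]] and [Op [Op [Head q]] or [Head q]]] and [Op [Head q]]]
  [Tail [Tail [Op q and [Op [Op [Head q]] or [Head q]]]] and [Op [Head q]]]
  [Tail [Tail [Op [Op q and [Op [Head q]]] or [Head q]]] and [Op [Head q]]]

3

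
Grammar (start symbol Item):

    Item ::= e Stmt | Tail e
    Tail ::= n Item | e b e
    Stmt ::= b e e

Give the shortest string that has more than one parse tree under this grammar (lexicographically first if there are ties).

e b e e

length 4: e b e e has 2 parse trees

Two derivations of e b e e:
  Item ⇒ e Stmt ⇒ e b e e
  Item ⇒ Tail e ⇒ e b e e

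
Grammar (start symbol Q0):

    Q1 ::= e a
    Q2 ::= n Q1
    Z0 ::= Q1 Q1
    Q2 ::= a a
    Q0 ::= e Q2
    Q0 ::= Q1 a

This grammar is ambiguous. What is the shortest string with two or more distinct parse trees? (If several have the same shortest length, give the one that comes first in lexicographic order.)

e a a

length 3: e a a has 2 parse trees

Two derivations of e a a:
  Q0 ⇒ e Q2 ⇒ e a a
  Q0 ⇒ Q1 a ⇒ e a a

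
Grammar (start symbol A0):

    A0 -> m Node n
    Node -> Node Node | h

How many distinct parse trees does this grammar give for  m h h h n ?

Parse trees for m h h h n:
  [A0 m [Node [Node h] [Node [Node h] [Node h]]] n]
  [A0 m [Node [Node [Node h] [Node h]] [Node h]] n]

2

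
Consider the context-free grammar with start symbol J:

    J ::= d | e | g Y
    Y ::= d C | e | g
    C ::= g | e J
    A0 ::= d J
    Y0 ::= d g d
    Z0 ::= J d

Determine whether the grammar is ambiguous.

Only J, Y, C are reachable from J; ignoring the rest: Restricted to the reachable nonterminals, every rule has the form A → t or A → t B, and no two rules for the same A share a first terminal. The grammar encodes a DFA — one run per string.

Unambiguous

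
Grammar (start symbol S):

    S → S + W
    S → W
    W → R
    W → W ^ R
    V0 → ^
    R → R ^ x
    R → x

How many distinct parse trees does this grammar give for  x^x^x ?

Parse trees for x^x^x:
  [S [W [R [R [R x] ^ x] ^ x]]]
  [S [W [W [R x]] ^ [R [R x] ^ x]]]
  [S [W [W [R [R x] ^ x]] ^ [R x]]]
  [S [W [W [W [R x]] ^ [R x]] ^ [R x]]]

4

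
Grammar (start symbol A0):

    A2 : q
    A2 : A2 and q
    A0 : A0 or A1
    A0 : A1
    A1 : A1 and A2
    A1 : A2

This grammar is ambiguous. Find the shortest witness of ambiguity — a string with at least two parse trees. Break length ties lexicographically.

q and q

length 1: no string has ≥2 trees
length 3: q and q has 2 parse trees

Two derivations of q and q:
  A0 ⇒ A1 ⇒ A1 and A2 ⇒ A2 and A2 ⇒ q and A2 ⇒ q and q
  A0 ⇒ A1 ⇒ A2 ⇒ A2 and q ⇒ q and q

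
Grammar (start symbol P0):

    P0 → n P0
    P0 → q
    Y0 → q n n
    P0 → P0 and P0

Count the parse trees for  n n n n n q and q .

Parse trees for n n n n n q and q:
  [P0 n [P0 n [P0 n [P0 n [P0 n [P0 [P0 q] and [P0 q]]]]]]]
  [P0 n [P0 n [P0 n [P0 n [P0 [P0 n [P0 q]] and [P0 q]]]]]]
  [P0 n [P0 n [P0 n [P0 [P0 n [P0 n [P0 q]]] and [P0 q]]]]]
  [P0 n [P0 n [P0 [P0 n [P0 n [P0 n [P0 q]]]] and [P0 q]]]]
  [P0 n [P0 [P0 n [P0 n [P0 n [P0 n [P0 q]]]]] and [P0 q]]]
  [P0 [P0 n [P0 n [P0 n [P0 n [P0 n [P0 q]]]]]] and [P0 q]]

6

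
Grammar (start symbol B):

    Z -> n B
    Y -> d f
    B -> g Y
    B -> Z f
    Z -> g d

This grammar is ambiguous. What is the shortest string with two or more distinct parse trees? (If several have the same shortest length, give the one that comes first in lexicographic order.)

length 3: g d f has 2 parse trees

Two derivations of g d f:
  B ⇒ g Y ⇒ g d f
  B ⇒ Z f ⇒ g d f

g d f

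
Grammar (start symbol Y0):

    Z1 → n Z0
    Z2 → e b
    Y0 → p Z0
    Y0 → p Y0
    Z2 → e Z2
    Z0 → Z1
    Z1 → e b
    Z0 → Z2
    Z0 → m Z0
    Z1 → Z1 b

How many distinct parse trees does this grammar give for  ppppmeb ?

Parse trees for ppppmeb:
  [Y0 p [Y0 p [Y0 p [Y0 p [Z0 m [Z0 [Z1 e b]]]]]]]
  [Y0 p [Y0 p [Y0 p [Y0 p [Z0 m [Z0 [Z2 e b]]]]]]]

2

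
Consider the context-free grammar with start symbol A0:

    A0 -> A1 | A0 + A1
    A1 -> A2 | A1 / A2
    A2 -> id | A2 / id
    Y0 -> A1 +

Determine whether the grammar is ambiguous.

Ambiguous

Witness: id / id

Derivation 1: A0 ⇒ A1 ⇒ A2 ⇒ A2 / id ⇒ id / id
Derivation 2: A0 ⇒ A1 ⇒ A1 / A2 ⇒ A2 / A2 ⇒ id / A2 ⇒ id / id

Two distinct leftmost derivations for the same string.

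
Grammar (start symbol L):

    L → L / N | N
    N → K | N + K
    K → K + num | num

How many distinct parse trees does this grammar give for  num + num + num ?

Parse trees for num + num + num:
  [L [N [K [K [K num] + num] + num]]]
  [L [N [N [K num]] + [K [K num] + num]]]
  [L [N [N [K [K num] + num]] + [K num]]]
  [L [N [N [N [K num]] + [K num]] + [K num]]]

4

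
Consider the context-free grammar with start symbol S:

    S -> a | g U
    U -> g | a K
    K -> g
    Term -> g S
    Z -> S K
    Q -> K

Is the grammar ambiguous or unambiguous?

(Term, Z, Q are unreachable from S, so their rules don't affect L(S).) Restricted to the reachable nonterminals, every rule has the form A → t or A → t B, and no two rules for the same A share a first terminal. The grammar encodes a DFA — one run per string.

Unambiguous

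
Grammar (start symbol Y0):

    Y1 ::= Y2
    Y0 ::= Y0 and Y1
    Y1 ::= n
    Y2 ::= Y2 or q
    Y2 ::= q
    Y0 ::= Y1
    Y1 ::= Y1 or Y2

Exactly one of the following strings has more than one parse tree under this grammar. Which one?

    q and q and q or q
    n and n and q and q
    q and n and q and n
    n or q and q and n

q and q and q or q: 2 trees
n and n and q and q: 1 tree
q and n and q and n: 1 tree
n or q and q and n: 1 tree

q and q and q or q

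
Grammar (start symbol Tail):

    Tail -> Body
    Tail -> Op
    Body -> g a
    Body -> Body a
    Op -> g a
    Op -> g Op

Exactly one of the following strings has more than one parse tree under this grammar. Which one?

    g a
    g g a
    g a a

g a: 2 trees
g g a: 1 tree
g a a: 1 tree

g a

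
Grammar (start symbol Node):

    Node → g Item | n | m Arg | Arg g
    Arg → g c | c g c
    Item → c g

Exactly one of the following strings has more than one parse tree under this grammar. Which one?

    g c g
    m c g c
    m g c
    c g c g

g c g: 2 trees
m c g c: 1 tree
m g c: 1 tree
c g c g: 1 tree

g c g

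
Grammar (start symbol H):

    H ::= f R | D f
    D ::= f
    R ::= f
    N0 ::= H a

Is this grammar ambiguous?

Witness: f f

Derivation 1: H ⇒ f R ⇒ f f
Derivation 2: H ⇒ D f ⇒ f f

Two distinct leftmost derivations for the same string.

Ambiguous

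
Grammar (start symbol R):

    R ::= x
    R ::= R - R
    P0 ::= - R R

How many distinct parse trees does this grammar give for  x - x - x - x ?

5

Parse trees for x - x - x - x:
  [R [R x] - [R [R x] - [R [R x] - [R x]]]]
  [R [R x] - [R [R [R x] - [R x]] - [R x]]]
  [R [R [R x] - [R x]] - [R [R x] - [R x]]]
  [R [R [R x] - [R [R x] - [R x]]] - [R x]]
  [R [R [R [R x] - [R x]] - [R x]] - [R x]]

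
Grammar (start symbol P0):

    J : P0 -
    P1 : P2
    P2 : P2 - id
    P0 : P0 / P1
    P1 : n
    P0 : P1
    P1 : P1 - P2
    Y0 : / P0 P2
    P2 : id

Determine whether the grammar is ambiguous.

Witness: id - id

Derivation 1: P0 ⇒ P1 ⇒ P2 ⇒ P2 - id ⇒ id - id
Derivation 2: P0 ⇒ P1 ⇒ P1 - P2 ⇒ P2 - P2 ⇒ id - P2 ⇒ id - id

Two distinct leftmost derivations for the same string.

Ambiguous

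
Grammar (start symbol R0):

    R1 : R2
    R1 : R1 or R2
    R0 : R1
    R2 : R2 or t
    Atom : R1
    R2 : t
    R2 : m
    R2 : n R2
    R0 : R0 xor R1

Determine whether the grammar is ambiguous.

Witness: m or t

Derivation 1: R0 ⇒ R1 ⇒ R2 ⇒ R2 or t ⇒ m or t
Derivation 2: R0 ⇒ R1 ⇒ R1 or R2 ⇒ R2 or R2 ⇒ m or R2 ⇒ m or t

Two distinct leftmost derivations for the same string.

Ambiguous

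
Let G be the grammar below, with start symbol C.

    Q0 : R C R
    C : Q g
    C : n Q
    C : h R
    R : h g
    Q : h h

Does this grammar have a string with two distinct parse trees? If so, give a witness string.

Ambiguous

Witness: h h g

Derivation 1: C ⇒ Q g ⇒ h h g
Derivation 2: C ⇒ h R ⇒ h h g

Two distinct leftmost derivations for the same string.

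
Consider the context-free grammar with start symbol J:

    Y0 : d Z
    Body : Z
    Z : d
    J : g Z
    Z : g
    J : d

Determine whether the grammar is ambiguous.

(Body, Y0 are unreachable from J, so their rules don't affect L(J).) Each reachable nonterminal has at most one production per leading terminal, and all productions are right-linear; the derivation is determined token-by-token.

Unambiguous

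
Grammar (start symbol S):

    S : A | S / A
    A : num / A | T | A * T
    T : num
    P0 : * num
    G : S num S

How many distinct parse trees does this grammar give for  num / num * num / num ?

3

Parse trees for num / num * num / num:
  [S [S [A num / [A [A [T num]] * [T num]]]] / [A [T num]]]
  [S [S [A [A num / [A [T num]]] * [T num]]] / [A [T num]]]
  [S [S [S [A [T num]]] / [A [A [T num]] * [T num]]] / [A [T num]]]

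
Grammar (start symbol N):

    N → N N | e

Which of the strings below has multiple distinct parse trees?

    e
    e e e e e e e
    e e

e: 1 tree
e e e e e e e: 132 trees
e e: 1 tree

e e e e e e e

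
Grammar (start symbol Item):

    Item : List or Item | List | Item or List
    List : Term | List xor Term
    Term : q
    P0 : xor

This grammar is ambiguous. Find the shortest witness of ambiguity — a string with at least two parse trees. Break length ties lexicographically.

q or q

length 1: no string has ≥2 trees
length 3: q or q has 2 parse trees

Two derivations of q or q:
  Item ⇒ List or Item ⇒ Term or Item ⇒ q or Item ⇒ q or List ⇒ q or Term ⇒ q or q
  Item ⇒ Item or List ⇒ List or List ⇒ Term or List ⇒ q or List ⇒ q or Term ⇒ q or q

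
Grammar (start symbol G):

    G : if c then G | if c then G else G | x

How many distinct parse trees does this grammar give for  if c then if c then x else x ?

2

Parse trees for if c then if c then x else x:
  [G if c then [G if c then [G x] else [G x]]]
  [G if c then [G if c then [G x]] else [G x]]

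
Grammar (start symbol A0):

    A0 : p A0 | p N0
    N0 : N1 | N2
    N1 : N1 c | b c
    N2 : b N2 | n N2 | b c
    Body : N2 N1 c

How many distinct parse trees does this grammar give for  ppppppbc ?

2

Parse trees for ppppppbc:
  [A0 p [A0 p [A0 p [A0 p [A0 p [A0 p [N0 [N1 b c]]]]]]]]
  [A0 p [A0 p [A0 p [A0 p [A0 p [A0 p [N0 [N2 b c]]]]]]]]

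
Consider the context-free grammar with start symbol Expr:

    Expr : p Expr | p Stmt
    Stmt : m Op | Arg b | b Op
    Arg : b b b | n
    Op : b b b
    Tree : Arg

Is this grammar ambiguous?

Ambiguous

Witness: p b b b b

Derivation 1: Expr ⇒ p Stmt ⇒ p Arg b ⇒ p b b b b
Derivation 2: Expr ⇒ p Stmt ⇒ p b Op ⇒ p b b b b

Two distinct leftmost derivations for the same string.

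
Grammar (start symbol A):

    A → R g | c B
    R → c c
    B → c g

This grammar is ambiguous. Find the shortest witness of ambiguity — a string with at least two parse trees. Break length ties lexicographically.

length 3: c c g has 2 parse trees

Two derivations of c c g:
  A ⇒ R g ⇒ c c g
  A ⇒ c B ⇒ c c g

c c g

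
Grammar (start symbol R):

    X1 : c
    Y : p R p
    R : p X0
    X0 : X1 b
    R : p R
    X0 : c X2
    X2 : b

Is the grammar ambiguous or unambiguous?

Witness: p c b

Derivation 1: R ⇒ p X0 ⇒ p X1 b ⇒ p c b
Derivation 2: R ⇒ p X0 ⇒ p c X2 ⇒ p c b

Two distinct leftmost derivations for the same string.

Ambiguous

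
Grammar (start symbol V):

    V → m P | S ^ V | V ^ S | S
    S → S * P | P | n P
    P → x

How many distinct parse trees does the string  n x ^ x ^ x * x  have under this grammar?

4

Parse trees for n x ^ x ^ x * x:
  [V [S n [P x]] ^ [V [S [P x]] ^ [V [S [S [P x]] * [P x]]]]]
  [V [S n [P x]] ^ [V [V [S [P x]]] ^ [S [S [P x]] * [P x]]]]
  [V [V [S n [P x]] ^ [V [S [P x]]]] ^ [S [S [P x]] * [P x]]]
  [V [V [V [S n [P x]]] ^ [S [P x]]] ^ [S [S [P x]] * [P x]]]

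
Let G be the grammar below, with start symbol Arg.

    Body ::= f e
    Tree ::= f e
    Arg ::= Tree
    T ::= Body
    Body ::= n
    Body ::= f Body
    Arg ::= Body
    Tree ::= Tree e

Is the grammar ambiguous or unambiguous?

Ambiguous

Witness: f e

Derivation 1: Arg ⇒ Tree ⇒ f e
Derivation 2: Arg ⇒ Body ⇒ f e

Two distinct leftmost derivations for the same string.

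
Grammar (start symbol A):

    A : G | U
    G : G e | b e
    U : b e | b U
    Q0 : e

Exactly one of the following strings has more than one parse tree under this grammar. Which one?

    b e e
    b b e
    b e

b e

b e e: 1 tree
b b e: 1 tree
b e: 2 trees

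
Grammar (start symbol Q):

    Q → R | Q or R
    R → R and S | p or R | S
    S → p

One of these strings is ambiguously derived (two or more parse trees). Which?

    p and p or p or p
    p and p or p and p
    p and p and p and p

p and p or p or p

p and p or p or p: 2 trees
p and p or p and p: 1 tree
p and p and p and p: 1 tree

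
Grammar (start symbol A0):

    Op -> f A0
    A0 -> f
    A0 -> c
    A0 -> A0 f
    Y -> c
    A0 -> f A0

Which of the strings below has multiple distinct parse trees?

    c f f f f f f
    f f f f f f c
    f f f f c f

f f f f c f

c f f f f f f: 1 tree
f f f f f f c: 1 tree
f f f f c f: 5 trees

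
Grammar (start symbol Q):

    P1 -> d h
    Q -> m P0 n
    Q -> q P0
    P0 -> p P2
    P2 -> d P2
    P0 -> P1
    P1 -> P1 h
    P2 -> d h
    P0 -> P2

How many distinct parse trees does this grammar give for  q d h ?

2

Parse trees for q d h:
  [Q q [P0 [P1 d h]]]
  [Q q [P0 [P2 d h]]]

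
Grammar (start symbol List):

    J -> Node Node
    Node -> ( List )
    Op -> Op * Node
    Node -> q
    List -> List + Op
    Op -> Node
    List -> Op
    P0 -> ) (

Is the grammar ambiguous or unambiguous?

Unambiguous

(J, P0 are unreachable from List, so their rules don't affect L(List).) This is a standard precedence ladder (List over Op over Node), with each level left-recursive on its own operator ('+' at List, '*' at Op). That structure is LR(1), hence unambiguous.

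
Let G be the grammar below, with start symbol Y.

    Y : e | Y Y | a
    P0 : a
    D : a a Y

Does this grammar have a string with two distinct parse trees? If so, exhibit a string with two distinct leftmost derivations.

Ambiguous

Witness: a a a

Derivation 1: Y ⇒ Y Y ⇒ Y Y Y ⇒ a Y Y ⇒ a a Y ⇒ a a a
Derivation 2: Y ⇒ Y Y ⇒ a Y ⇒ a Y Y ⇒ a a Y ⇒ a a a

Two distinct leftmost derivations for the same string.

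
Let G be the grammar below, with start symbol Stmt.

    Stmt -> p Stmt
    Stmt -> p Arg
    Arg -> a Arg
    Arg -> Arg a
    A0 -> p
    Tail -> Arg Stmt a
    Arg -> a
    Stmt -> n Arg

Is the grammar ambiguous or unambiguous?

Ambiguous

Witness: n a a

Derivation 1: Stmt ⇒ n Arg ⇒ n a Arg ⇒ n a a
Derivation 2: Stmt ⇒ n Arg ⇒ n Arg a ⇒ n a a

Two distinct leftmost derivations for the same string.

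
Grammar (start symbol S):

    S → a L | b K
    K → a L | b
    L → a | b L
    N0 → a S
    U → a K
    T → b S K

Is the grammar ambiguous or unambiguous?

Unambiguous

(N0, U, T are unreachable from S, so their rules don't affect L(S).) The reachable rules are right-linear with at most one rule per (nonterminal, next-terminal) pair. Each input token forces the next rule, so parsing is deterministic.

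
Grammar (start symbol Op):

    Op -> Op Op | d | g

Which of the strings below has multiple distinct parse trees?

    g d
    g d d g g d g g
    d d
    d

g d: 1 tree
g d d g g d g g: 429 trees
d d: 1 tree
d: 1 tree

g d d g g d g g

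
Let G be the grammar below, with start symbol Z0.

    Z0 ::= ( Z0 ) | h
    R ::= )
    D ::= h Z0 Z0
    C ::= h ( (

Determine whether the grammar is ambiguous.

(R, D, C are unreachable from Z0, so their rules don't affect L(Z0).) L(Z0) is { openⁿ atom closeⁿ : n ≥ 0 }. The bracket depth fixes n, and the derivation is forced at every step.

Unambiguous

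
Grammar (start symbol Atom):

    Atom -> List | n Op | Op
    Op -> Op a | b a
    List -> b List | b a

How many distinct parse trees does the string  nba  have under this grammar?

Parse trees for nba:
  [Atom n [Op b a]]

1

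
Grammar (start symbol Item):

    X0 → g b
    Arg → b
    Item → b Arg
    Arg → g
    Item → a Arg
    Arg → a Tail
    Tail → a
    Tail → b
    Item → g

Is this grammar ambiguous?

Only Item, Arg, Tail are reachable from Item; ignoring the rest: Each reachable nonterminal has at most one production per leading terminal, and all productions are right-linear; the derivation is determined token-by-token.

Unambiguous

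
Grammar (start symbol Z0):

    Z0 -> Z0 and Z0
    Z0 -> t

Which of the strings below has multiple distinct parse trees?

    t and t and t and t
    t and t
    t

t and t and t and t

t and t and t and t: 5 trees
t and t: 1 tree
t: 1 tree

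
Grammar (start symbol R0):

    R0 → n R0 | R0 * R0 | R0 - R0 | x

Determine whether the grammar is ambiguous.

Ambiguous

Witness: n x * x

Derivation 1: R0 ⇒ n R0 ⇒ n R0 * R0 ⇒ n x * R0 ⇒ n x * x
Derivation 2: R0 ⇒ R0 * R0 ⇒ n R0 * R0 ⇒ n x * R0 ⇒ n x * x

Two distinct leftmost derivations for the same string.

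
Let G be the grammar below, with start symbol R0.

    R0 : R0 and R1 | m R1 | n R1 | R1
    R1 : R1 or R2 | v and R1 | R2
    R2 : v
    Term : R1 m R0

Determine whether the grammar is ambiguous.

Ambiguous

Witness: v and v

Derivation 1: R0 ⇒ R0 and R1 ⇒ R1 and R1 ⇒ R2 and R1 ⇒ v and R1 ⇒ v and R2 ⇒ v and v
Derivation 2: R0 ⇒ R1 ⇒ v and R1 ⇒ v and R2 ⇒ v and v

Two distinct leftmost derivations for the same string.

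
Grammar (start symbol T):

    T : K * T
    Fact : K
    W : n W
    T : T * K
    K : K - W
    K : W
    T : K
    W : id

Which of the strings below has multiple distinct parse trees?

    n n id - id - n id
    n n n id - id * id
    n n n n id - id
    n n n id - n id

n n n id - id * id

n n id - id - n id: 1 tree
n n n id - id * id: 2 trees
n n n n id - id: 1 tree
n n n id - n id: 1 tree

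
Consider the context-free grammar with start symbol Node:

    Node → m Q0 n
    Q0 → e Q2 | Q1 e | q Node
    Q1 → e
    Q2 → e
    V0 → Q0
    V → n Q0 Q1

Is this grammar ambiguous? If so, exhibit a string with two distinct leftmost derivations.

Witness: m e e n

Derivation 1: Node ⇒ m Q0 n ⇒ m e Q2 n ⇒ m e e n
Derivation 2: Node ⇒ m Q0 n ⇒ m Q1 e n ⇒ m e e n

Two distinct leftmost derivations for the same string.

Ambiguous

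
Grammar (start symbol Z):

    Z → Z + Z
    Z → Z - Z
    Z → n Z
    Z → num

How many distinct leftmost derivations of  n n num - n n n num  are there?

3

Parse trees for n n num - n n n num:
  [Z [Z n [Z n [Z num]]] - [Z n [Z n [Z n [Z num]]]]]
  [Z n [Z [Z n [Z num]] - [Z n [Z n [Z n [Z num]]]]]]
  [Z n [Z n [Z [Z num] - [Z n [Z n [Z n [Z num]]]]]]]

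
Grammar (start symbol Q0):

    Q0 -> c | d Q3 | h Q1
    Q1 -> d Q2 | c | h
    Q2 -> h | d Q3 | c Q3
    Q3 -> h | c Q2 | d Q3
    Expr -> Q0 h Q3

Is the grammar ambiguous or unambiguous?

Unambiguous

Only Q0, Q1, Q2, Q3 are reachable from Q0; ignoring the rest: Each reachable nonterminal has at most one production per leading terminal, and all productions are right-linear; the derivation is determined token-by-token.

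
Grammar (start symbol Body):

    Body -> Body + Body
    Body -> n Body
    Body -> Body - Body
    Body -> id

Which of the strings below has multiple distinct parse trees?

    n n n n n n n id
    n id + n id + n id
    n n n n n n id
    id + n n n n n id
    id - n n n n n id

n id + n id + n id

n n n n n n n id: 1 tree
n id + n id + n id: 7 trees
n n n n n n id: 1 tree
id + n n n n n id: 1 tree
id - n n n n n id: 1 tree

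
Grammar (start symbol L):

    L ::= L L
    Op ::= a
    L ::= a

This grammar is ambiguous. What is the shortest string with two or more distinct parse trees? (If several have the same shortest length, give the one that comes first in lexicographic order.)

a a a

length 1: no string has ≥2 trees
length 2: no string has ≥2 trees
length 3: a a a has 2 parse trees

Two derivations of a a a:
  L ⇒ L L ⇒ L L L ⇒ a L L ⇒ a a L ⇒ a a a
  L ⇒ L L ⇒ a L ⇒ a L L ⇒ a a L ⇒ a a a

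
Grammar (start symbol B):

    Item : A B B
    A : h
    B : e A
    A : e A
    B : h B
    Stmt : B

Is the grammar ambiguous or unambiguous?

(Stmt, Item are unreachable from B, so their rules don't affect L(B).) Each reachable nonterminal has at most one production per leading terminal, and all productions are right-linear; the derivation is determined token-by-token.

Unambiguous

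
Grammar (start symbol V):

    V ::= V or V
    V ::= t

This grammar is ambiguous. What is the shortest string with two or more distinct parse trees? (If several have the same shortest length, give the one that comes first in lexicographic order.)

t or t or t

length 1: no string has ≥2 trees
length 3: no string has ≥2 trees
length 5: t or t or t has 2 parse trees

Two derivations of t or t or t:
  V ⇒ V or V ⇒ V or V or V ⇒ t or V or V ⇒ t or t or V ⇒ t or t or t
  V ⇒ V or V ⇒ t or V ⇒ t or V or V ⇒ t or t or V ⇒ t or t or t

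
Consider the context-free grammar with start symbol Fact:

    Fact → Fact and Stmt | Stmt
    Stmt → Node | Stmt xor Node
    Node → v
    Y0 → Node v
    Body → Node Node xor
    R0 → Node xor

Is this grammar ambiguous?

(Y0, Body, R0 are unreachable from Fact, so their rules don't affect L(Fact).) Fact → Fact and Stmt | Stmt  ;  Stmt → Stmt xor Node | Node  — a left-associative chain with Node at the bottom. Each string factors uniquely by precedence.

Unambiguous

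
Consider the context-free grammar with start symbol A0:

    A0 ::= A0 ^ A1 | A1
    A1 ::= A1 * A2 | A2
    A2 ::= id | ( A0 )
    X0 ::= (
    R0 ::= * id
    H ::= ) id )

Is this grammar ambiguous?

Unambiguous

(X0, R0, H are unreachable from A0, so their rules don't affect L(A0).) This is a standard precedence ladder (A0 over A1 over A2), with each level left-recursive on its own operator ('^' at A0, '*' at A1). That structure is LR(1), hence unambiguous.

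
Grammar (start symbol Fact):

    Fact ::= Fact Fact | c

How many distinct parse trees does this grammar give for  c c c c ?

5

Parse trees for c c c c:
  [Fact [Fact c] [Fact [Fact c] [Fact [Fact c] [Fact c]]]]
  [Fact [Fact c] [Fact [Fact [Fact c] [Fact c]] [Fact c]]]
  [Fact [Fact [Fact c] [Fact c]] [Fact [Fact c] [Fact c]]]
  [Fact [Fact [Fact c] [Fact [Fact c] [Fact c]]] [Fact c]]
  [Fact [Fact [Fact [Fact c] [Fact c]] [Fact c]] [Fact c]]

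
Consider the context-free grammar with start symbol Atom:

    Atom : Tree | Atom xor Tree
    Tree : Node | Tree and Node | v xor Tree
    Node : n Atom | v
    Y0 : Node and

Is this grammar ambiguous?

Witness: v xor v

Derivation 1: Atom ⇒ Tree ⇒ v xor Tree ⇒ v xor Node ⇒ v xor v
Derivation 2: Atom ⇒ Atom xor Tree ⇒ Tree xor Tree ⇒ Node xor Tree ⇒ v xor Tree ⇒ v xor Node ⇒ v xor v

Two distinct leftmost derivations for the same string.

Ambiguous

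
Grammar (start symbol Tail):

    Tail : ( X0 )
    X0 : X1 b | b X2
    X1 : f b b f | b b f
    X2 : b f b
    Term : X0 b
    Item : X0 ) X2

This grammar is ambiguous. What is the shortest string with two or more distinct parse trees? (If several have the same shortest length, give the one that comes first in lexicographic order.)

length 6: ( b b f b ) has 2 parse trees

Two derivations of ( b b f b ):
  Tail ⇒ ( X0 ) ⇒ ( X1 b ) ⇒ ( b b f b )
  Tail ⇒ ( X0 ) ⇒ ( b X2 ) ⇒ ( b b f b )

( b b f b )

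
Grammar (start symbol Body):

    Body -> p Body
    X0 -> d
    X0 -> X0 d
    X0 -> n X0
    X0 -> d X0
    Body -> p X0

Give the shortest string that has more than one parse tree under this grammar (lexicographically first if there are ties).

length 2: no string has ≥2 trees
length 3: p d d has 2 parse trees

Two derivations of p d d:
  Body ⇒ p X0 ⇒ p X0 d ⇒ p d d
  Body ⇒ p X0 ⇒ p d X0 ⇒ p d d

p d d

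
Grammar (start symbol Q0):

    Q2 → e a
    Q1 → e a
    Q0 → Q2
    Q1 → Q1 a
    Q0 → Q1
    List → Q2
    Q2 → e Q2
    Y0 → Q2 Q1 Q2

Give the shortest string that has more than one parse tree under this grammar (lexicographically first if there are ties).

length 2: e a has 2 parse trees

Two derivations of e a:
  Q0 ⇒ Q2 ⇒ e a
  Q0 ⇒ Q1 ⇒ e a

e a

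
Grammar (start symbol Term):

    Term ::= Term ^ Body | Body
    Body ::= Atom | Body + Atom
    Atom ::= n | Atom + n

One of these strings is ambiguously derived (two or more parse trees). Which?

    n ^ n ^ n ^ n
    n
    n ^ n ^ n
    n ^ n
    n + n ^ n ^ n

n ^ n ^ n ^ n: 1 tree
n: 1 tree
n ^ n ^ n: 1 tree
n ^ n: 1 tree
n + n ^ n ^ n: 2 trees

n + n ^ n ^ n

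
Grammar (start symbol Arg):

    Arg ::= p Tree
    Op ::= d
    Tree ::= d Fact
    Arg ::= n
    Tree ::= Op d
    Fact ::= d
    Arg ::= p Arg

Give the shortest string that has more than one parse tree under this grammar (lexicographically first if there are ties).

p d d

length 1: no string has ≥2 trees
length 2: no string has ≥2 trees
length 3: p d d has 2 parse trees

Two derivations of p d d:
  Arg ⇒ p Tree ⇒ p d Fact ⇒ p d d
  Arg ⇒ p Tree ⇒ p Op d ⇒ p d d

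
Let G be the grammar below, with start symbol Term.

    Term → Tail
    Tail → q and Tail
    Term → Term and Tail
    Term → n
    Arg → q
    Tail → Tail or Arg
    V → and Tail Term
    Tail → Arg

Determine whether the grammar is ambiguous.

Ambiguous

Witness: q and q

Derivation 1: Term ⇒ Tail ⇒ q and Tail ⇒ q and Arg ⇒ q and q
Derivation 2: Term ⇒ Term and Tail ⇒ Tail and Tail ⇒ Arg and Tail ⇒ q and Tail ⇒ q and Arg ⇒ q and q

Two distinct leftmost derivations for the same string.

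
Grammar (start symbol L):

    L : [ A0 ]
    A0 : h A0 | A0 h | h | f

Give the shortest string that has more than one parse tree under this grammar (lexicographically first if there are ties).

[ h h ]

length 3: no string has ≥2 trees
length 4: [ h h ] has 2 parse trees

Two derivations of [ h h ]:
  L ⇒ [ A0 ] ⇒ [ h A0 ] ⇒ [ h h ]
  L ⇒ [ A0 ] ⇒ [ A0 h ] ⇒ [ h h ]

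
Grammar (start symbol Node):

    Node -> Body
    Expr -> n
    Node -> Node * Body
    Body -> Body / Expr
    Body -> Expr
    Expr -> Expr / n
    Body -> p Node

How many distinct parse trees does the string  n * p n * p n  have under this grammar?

2

Parse trees for n * p n * p n:
  [Node [Node [Body [Expr n]]] * [Body p [Node [Node [Body [Expr n]]] * [Body p [Node [Body [Expr n]]]]]]]
  [Node [Node [Node [Body [Expr n]]] * [Body p [Node [Body [Expr n]]]]] * [Body p [Node [Body [Expr n]]]]]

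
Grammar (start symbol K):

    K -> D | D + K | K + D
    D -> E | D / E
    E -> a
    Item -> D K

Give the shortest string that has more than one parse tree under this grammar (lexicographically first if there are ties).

a + a

length 1: no string has ≥2 trees
length 3: a + a has 2 parse trees

Two derivations of a + a:
  K ⇒ D + K ⇒ E + K ⇒ a + K ⇒ a + D ⇒ a + E ⇒ a + a
  K ⇒ K + D ⇒ D + D ⇒ E + D ⇒ a + D ⇒ a + E ⇒ a + a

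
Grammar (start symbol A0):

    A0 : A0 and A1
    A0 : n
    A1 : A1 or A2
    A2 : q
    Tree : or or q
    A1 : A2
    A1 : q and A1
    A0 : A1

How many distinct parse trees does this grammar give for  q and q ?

Parse trees for q and q:
  [A0 [A0 [A1 [A2 q]]] and [A1 [A2 q]]]
  [A0 [A1 q and [A1 [A2 q]]]]

2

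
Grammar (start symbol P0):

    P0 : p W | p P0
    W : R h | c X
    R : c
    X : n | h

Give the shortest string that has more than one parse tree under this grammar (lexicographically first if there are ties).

p c h

length 3: p c h has 2 parse trees

Two derivations of p c h:
  P0 ⇒ p W ⇒ p R h ⇒ p c h
  P0 ⇒ p W ⇒ p c X ⇒ p c h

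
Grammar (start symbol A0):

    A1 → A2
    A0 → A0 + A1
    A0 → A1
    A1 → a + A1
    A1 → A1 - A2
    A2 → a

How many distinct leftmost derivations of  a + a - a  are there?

Parse trees for a + a - a:
  [A0 [A0 [A1 [A2 a]]] + [A1 [A1 [A2 a]] - [A2 a]]]
  [A0 [A1 a + [A1 [A1 [A2 a]] - [A2 a]]]]
  [A0 [A1 [A1 a + [A1 [A2 a]]] - [A2 a]]]

3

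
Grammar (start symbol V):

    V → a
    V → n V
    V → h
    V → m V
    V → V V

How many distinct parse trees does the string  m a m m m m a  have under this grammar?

Parse trees for m a m m m m a:
  [V m [V [V a] [V m [V m [V m [V m [V a]]]]]]]
  [V [V m [V a]] [V m [V m [V m [V m [V a]]]]]]

2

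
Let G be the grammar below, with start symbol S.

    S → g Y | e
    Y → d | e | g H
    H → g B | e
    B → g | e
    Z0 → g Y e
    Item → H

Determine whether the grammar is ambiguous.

Unambiguous

(Z0, Item are unreachable from S, so their rules don't affect L(S).) The reachable rules are right-linear with at most one rule per (nonterminal, next-terminal) pair. Each input token forces the next rule, so parsing is deterministic.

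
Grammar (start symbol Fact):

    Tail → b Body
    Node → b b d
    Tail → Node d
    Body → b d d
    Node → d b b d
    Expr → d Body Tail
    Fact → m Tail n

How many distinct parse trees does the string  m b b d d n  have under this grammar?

Parse trees for m b b d d n:
  [Fact m [Tail b [Body b d d]] n]
  [Fact m [Tail [Node b b d] d] n]

2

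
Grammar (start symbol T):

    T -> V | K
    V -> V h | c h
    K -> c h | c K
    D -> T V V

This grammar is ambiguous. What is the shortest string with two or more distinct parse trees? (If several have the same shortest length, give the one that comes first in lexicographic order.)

c h

length 2: c h has 2 parse trees

Two derivations of c h:
  T ⇒ V ⇒ c h
  T ⇒ K ⇒ c h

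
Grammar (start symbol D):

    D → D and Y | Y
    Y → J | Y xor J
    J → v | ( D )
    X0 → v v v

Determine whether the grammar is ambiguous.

Only D, Y, J are reachable from D; ignoring the rest: D → D and Y | Y  ;  Y → Y xor J | J  — a left-associative chain with J at the bottom. Each string factors uniquely by precedence.

Unambiguous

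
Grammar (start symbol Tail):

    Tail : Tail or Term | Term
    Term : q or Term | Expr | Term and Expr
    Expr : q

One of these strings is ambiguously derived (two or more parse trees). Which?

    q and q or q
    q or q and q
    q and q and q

q or q and q

q and q or q: 1 tree
q or q and q: 3 trees
q and q and q: 1 tree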